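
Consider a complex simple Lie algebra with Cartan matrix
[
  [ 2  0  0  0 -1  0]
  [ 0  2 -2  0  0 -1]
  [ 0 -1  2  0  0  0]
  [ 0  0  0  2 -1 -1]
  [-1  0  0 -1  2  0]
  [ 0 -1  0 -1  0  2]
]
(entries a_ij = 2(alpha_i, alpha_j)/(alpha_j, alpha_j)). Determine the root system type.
B6

The matrix has rank 6 with 2's on the diagonal. Reading the off-diagonal entries as Dynkin edges (a single edge where a_ij = a_ji = -1; a double or triple edge where a_ij * a_ji = 2 or 3), the diagram is a chain of 6 nodes with a double edge at one end; the terminal node there is the unique short simple root (B_6). One simple-root ordering that puts it in standard form is (alpha_1, alpha_5, alpha_4, alpha_6, alpha_2, alpha_3). So the algebra is type B_6, i.e. so(13).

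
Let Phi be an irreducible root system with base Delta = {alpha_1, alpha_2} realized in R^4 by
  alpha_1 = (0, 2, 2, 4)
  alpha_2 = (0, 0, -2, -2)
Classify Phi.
Compute the Cartan integers a_ij = 2(alpha_i, alpha_j)/(alpha_j, alpha_j); the resulting 2x2 Cartan matrix is
[[2, -3], [-1, 2]].
The roots have two lengths (squared-length ratio 3:1); the short ones are alpha_{2}. The associated Dynkin diagram is two nodes joined by a triple edge (G_2), so the type is G_2.

G2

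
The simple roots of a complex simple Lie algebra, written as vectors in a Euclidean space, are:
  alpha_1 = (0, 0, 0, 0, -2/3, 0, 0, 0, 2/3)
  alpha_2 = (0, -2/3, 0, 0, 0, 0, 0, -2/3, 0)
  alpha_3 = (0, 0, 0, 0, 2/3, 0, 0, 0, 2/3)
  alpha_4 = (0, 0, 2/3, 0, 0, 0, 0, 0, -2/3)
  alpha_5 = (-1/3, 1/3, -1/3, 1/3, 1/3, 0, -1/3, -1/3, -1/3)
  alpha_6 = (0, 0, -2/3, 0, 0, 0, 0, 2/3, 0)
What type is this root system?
E_6

Compute the Cartan integers a_ij = 2(alpha_i, alpha_j)/(alpha_j, alpha_j); the resulting 6x6 Cartan matrix is
[[2, 0, 0, -1, -1, 0], [0, 2, 0, 0, 0, -1], [0, 0, 2, -1, 0, 0], [-1, 0, -1, 2, 0, -1], [-1, 0, 0, 0, 2, 0], [0, -1, 0, -1, 0, 2]].
All simple roots have the same length, so the diagram is simply laced. The associated Dynkin diagram is a chain of 5 nodes with one extra node attached to the third node from one end (E_6), so the type is E_6.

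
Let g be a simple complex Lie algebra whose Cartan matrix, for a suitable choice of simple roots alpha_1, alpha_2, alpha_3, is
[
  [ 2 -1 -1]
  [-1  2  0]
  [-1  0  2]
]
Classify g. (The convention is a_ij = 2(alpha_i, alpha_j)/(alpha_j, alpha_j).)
A_3 (sl(4))

The matrix has rank 3 with 2's on the diagonal. Reading the off-diagonal entries as Dynkin edges (a single edge where a_ij = a_ji = -1; a double or triple edge where a_ij * a_ji = 2 or 3), the diagram is a chain of 3 nodes with single edges (A_3). One simple-root ordering that puts it in standard form is (alpha_2, alpha_1, alpha_3). So the algebra is type A_3, i.e. sl(4).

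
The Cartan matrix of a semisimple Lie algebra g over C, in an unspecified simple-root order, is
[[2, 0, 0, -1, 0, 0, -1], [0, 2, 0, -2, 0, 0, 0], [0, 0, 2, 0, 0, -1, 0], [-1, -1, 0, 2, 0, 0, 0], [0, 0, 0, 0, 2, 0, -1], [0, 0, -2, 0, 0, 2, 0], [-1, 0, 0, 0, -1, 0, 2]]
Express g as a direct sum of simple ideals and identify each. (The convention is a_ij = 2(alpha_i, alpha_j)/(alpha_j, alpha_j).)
The diagram associated to this matrix has two connected components: the simple roots {alpha_3, alpha_6} form a chain of 2 nodes with a double edge at one end; the terminal node there is the unique short simple root (B_2), and {alpha_1, alpha_2, alpha_4, alpha_5, alpha_7} form a chain of 5 nodes with a double edge at one end; the terminal node there is the unique long simple root (C_5). A semisimple Lie algebra decomposes uniquely as the direct sum of simple ideals, one per connected component of its Dynkin diagram, so g ≅ B_2 ⊕ C_5 (dimension 10 + 55 = 65).

B_2 (so(5)) ⊕ C_5 (sp(10))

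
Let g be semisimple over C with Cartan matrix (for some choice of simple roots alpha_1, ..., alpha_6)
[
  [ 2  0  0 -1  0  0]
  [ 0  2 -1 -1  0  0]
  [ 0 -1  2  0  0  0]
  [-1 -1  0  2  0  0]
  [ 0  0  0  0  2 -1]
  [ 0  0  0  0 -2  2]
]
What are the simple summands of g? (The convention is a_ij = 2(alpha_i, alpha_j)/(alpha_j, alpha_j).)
A_4 ⊕ B_2

The diagram associated to this matrix has two connected components: the simple roots {alpha_1, alpha_2, alpha_3, alpha_4} form a chain of 4 nodes with single edges (A_4), and {alpha_5, alpha_6} form a chain of 2 nodes with a double edge at one end; the terminal node there is the unique short simple root (B_2). A semisimple Lie algebra decomposes uniquely as the direct sum of simple ideals, one per connected component of its Dynkin diagram, so g ≅ A_4 ⊕ B_2 (dimension 24 + 10 = 34).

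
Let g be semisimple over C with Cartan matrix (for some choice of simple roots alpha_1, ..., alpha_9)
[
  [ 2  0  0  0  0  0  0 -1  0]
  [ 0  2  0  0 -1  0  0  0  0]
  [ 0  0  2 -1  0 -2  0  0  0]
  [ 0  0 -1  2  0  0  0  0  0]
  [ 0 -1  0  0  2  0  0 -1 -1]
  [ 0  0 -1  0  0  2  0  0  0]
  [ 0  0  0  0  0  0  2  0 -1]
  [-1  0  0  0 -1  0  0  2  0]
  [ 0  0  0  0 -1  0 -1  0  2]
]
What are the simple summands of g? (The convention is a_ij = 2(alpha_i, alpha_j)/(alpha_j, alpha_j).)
type B_3 ⊕ type E_6

The diagram associated to this matrix has two connected components: the simple roots {alpha_3, alpha_4, alpha_6} form a chain of 3 nodes with a double edge at one end; the terminal node there is the unique short simple root (B_3), and {alpha_1, alpha_2, alpha_5, alpha_7, alpha_8, alpha_9} form a chain of 5 nodes with one extra node attached to the third node from one end (E_6). A semisimple Lie algebra decomposes uniquely as the direct sum of simple ideals, one per connected component of its Dynkin diagram, so g ≅ B_3 ⊕ E_6 (dimension 21 + 78 = 99).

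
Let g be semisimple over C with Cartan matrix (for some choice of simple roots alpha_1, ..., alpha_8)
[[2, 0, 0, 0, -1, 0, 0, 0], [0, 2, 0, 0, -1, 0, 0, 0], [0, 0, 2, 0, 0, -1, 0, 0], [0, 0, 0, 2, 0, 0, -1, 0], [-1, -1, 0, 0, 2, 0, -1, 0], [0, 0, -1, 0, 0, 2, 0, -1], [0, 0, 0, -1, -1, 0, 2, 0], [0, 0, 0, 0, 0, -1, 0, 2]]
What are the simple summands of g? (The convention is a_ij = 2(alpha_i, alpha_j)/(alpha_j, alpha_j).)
A_3 (sl(4)) ⊕ D_5 (so(10))

The diagram associated to this matrix has two connected components: the simple roots {alpha_3, alpha_6, alpha_8} form a chain of 3 nodes with single edges (A_3), and {alpha_1, alpha_2, alpha_4, alpha_5, alpha_7} form a chain of 3 nodes with a fork of two nodes at one end (D_5). A semisimple Lie algebra decomposes uniquely as the direct sum of simple ideals, one per connected component of its Dynkin diagram, so g ≅ A_3 ⊕ D_5 (dimension 15 + 45 = 60).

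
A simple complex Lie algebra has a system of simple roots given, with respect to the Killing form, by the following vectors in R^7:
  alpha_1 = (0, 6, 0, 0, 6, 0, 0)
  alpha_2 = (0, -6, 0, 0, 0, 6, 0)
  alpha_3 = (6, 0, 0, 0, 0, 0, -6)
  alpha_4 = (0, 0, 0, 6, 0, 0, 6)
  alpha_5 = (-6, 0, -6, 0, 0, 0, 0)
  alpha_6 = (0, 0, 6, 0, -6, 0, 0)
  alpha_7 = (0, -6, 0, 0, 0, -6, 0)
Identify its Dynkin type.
D7

Compute the Cartan integers a_ij = 2(alpha_i, alpha_j)/(alpha_j, alpha_j); the resulting 7x7 Cartan matrix is
[[2, -1, 0, 0, 0, -1, -1], [-1, 2, 0, 0, 0, 0, 0], [0, 0, 2, -1, -1, 0, 0], [0, 0, -1, 2, 0, 0, 0], [0, 0, -1, 0, 2, -1, 0], [-1, 0, 0, 0, -1, 2, 0], [-1, 0, 0, 0, 0, 0, 2]].
All simple roots have the same length, so the diagram is simply laced. The associated Dynkin diagram is a chain of 5 nodes with a fork of two nodes at one end (D_7), so the type is D_7 (the algebra so(14)).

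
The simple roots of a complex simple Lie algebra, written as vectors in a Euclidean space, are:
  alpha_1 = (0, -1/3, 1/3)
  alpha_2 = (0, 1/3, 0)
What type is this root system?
Compute the Cartan integers a_ij = 2(alpha_i, alpha_j)/(alpha_j, alpha_j); the resulting 2x2 Cartan matrix is
[[2, -2], [-1, 2]].
The roots have two lengths (squared-length ratio 2:1); the short ones are alpha_{2}. The associated Dynkin diagram is a chain of 2 nodes with a double edge at one end; the terminal node there is the unique short simple root (B_2), so the type is B_2 (the algebra so(5)).

B_2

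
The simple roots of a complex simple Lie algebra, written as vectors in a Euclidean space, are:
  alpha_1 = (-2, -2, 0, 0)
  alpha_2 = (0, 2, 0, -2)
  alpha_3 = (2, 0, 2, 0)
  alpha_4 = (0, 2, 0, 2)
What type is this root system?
Compute the Cartan integers a_ij = 2(alpha_i, alpha_j)/(alpha_j, alpha_j); the resulting 4x4 Cartan matrix is
[[2, -1, -1, -1], [-1, 2, 0, 0], [-1, 0, 2, 0], [-1, 0, 0, 2]].
All simple roots have the same length, so the diagram is simply laced. The associated Dynkin diagram is a chain of 2 nodes with a fork of two nodes at one end (D_4), so the type is D_4 (the algebra so(8)).

type D_4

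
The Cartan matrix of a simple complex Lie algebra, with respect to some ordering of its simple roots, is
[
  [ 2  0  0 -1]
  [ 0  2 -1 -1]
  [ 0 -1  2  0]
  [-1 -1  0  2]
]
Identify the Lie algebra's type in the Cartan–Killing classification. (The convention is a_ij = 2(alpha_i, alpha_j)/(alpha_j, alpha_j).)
A_4 (sl(5))

The matrix has rank 4 with 2's on the diagonal. Reading the off-diagonal entries as Dynkin edges (a single edge where a_ij = a_ji = -1; a double or triple edge where a_ij * a_ji = 2 or 3), the diagram is a chain of 4 nodes with single edges (A_4). One simple-root ordering that puts it in standard form is (alpha_1, alpha_4, alpha_2, alpha_3). So the algebra is type A_4, i.e. sl(5).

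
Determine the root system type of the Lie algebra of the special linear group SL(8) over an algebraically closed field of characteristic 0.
type A_7

This is sl(8), which has dimension 8^2 - 1 = 63 and rank 8 - 1 = 7 (a Cartan subalgebra is the diagonal traceless matrices). In the classification of classical Lie algebras, the special linear algebra sl(n+1) has type A_n; here n = 7, so the Dynkin diagram is a chain of 7 nodes with single edges (A_7). Hence the type is A_7.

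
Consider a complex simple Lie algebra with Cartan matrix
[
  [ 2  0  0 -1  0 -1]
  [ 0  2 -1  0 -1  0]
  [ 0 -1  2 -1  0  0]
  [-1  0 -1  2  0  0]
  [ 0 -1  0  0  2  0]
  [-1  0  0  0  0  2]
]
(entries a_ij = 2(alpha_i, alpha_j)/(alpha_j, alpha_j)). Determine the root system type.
The matrix has rank 6 with 2's on the diagonal. Reading the off-diagonal entries as Dynkin edges (a single edge where a_ij = a_ji = -1; a double or triple edge where a_ij * a_ji = 2 or 3), the diagram is a chain of 6 nodes with single edges (A_6). One simple-root ordering that puts it in standard form is (alpha_5, alpha_2, alpha_3, alpha_4, alpha_1, alpha_6). So the algebra is type A_6, i.e. sl(7).

A_6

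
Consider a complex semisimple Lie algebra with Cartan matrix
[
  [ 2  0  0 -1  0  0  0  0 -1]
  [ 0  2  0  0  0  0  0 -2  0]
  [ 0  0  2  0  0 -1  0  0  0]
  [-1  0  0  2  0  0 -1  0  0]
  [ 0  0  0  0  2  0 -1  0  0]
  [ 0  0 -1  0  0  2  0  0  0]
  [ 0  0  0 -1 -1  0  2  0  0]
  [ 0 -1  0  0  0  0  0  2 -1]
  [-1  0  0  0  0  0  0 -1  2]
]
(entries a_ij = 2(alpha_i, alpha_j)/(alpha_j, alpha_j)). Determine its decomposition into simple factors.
The diagram associated to this matrix has two connected components: the simple roots {alpha_3, alpha_6} form a chain of 2 nodes with single edges (A_2), and {alpha_1, alpha_2, alpha_4, alpha_5, alpha_7, alpha_8, alpha_9} form a chain of 7 nodes with a double edge at one end; the terminal node there is the unique long simple root (C_7). A semisimple Lie algebra decomposes uniquely as the direct sum of simple ideals, one per connected component of its Dynkin diagram, so g ≅ A_2 ⊕ C_7 (dimension 8 + 105 = 113).

A_2 + C_7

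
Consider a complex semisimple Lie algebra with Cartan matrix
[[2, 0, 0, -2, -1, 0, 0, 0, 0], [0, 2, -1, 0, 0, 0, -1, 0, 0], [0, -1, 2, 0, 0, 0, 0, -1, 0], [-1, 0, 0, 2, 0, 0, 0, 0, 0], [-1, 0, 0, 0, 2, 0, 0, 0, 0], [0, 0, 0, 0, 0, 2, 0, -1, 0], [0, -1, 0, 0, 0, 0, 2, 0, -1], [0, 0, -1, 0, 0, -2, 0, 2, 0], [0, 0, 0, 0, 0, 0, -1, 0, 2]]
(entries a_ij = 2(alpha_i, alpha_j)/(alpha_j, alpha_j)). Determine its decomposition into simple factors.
The diagram associated to this matrix has two connected components: the simple roots {alpha_1, alpha_4, alpha_5} form a chain of 3 nodes with a double edge at one end; the terminal node there is the unique short simple root (B_3), and {alpha_2, alpha_3, alpha_6, alpha_7, alpha_8, alpha_9} form a chain of 6 nodes with a double edge at one end; the terminal node there is the unique short simple root (B_6). A semisimple Lie algebra decomposes uniquely as the direct sum of simple ideals, one per connected component of its Dynkin diagram, so g ≅ B_3 ⊕ B_6 (dimension 21 + 78 = 99).

B_3 (so(7)) ⊕ B_6 (so(13))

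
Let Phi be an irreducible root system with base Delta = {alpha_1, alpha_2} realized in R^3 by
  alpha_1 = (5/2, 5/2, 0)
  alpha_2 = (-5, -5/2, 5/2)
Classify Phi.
Compute the Cartan integers a_ij = 2(alpha_i, alpha_j)/(alpha_j, alpha_j); the resulting 2x2 Cartan matrix is
[[2, -1], [-3, 2]].
The roots have two lengths (squared-length ratio 3:1); the short ones are alpha_{1}. The associated Dynkin diagram is two nodes joined by a triple edge (G_2), so the type is G_2.

G_2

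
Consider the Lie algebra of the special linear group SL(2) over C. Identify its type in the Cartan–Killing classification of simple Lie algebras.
A_1

This is sl(2), which has dimension 2^2 - 1 = 3 and rank 2 - 1 = 1 (a Cartan subalgebra is the diagonal traceless matrices). In the classification of classical Lie algebras, the special linear algebra sl(n+1) has type A_n; here n = 1, so the Dynkin diagram is a chain of 1 nodes with single edges (A_1). Hence the type is A_1.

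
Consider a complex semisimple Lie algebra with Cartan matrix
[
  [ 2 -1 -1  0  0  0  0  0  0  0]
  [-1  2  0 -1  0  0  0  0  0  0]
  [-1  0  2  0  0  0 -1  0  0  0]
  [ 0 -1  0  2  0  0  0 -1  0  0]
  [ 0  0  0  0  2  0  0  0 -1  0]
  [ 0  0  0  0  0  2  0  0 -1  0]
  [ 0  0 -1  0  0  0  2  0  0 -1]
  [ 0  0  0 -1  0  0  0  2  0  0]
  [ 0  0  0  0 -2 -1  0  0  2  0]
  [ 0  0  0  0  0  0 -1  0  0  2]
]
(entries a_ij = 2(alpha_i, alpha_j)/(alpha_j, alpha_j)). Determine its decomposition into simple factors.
The diagram associated to this matrix has two connected components: the simple roots {alpha_1, alpha_2, alpha_3, alpha_4, alpha_7, alpha_8, alpha_10} form a chain of 7 nodes with single edges (A_7), and {alpha_5, alpha_6, alpha_9} form a chain of 3 nodes with a double edge at one end; the terminal node there is the unique short simple root (B_3). A semisimple Lie algebra decomposes uniquely as the direct sum of simple ideals, one per connected component of its Dynkin diagram, so g ≅ A_7 ⊕ B_3 (dimension 63 + 21 = 84).

A_7 (sl(8)) ⊕ B_3 (so(7))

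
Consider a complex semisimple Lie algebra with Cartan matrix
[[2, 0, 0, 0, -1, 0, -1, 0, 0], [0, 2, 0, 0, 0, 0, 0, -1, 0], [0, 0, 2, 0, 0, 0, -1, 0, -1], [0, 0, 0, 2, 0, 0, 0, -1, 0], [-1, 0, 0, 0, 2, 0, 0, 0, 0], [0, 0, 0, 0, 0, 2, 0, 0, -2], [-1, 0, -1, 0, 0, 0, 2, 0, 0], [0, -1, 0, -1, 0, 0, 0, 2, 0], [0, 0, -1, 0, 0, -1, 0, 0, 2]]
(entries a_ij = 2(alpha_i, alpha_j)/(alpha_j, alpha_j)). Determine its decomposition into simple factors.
A_3 (sl(4)) + C_6 (sp(12))

The diagram associated to this matrix has two connected components: the simple roots {alpha_2, alpha_4, alpha_8} form a chain of 3 nodes with single edges (A_3), and {alpha_1, alpha_3, alpha_5, alpha_6, alpha_7, alpha_9} form a chain of 6 nodes with a double edge at one end; the terminal node there is the unique long simple root (C_6). A semisimple Lie algebra decomposes uniquely as the direct sum of simple ideals, one per connected component of its Dynkin diagram, so g ≅ A_3 ⊕ C_6 (dimension 15 + 78 = 93).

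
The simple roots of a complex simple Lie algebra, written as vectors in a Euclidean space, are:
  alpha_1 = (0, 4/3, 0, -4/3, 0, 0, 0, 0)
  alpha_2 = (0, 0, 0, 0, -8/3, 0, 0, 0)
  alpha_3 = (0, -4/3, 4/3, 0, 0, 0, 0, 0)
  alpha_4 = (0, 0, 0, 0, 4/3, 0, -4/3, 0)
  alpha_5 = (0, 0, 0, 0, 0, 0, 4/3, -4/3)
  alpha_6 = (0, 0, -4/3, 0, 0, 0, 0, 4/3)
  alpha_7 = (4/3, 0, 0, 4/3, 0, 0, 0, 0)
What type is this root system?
C7

Compute the Cartan integers a_ij = 2(alpha_i, alpha_j)/(alpha_j, alpha_j); the resulting 7x7 Cartan matrix is
[[2, 0, -1, 0, 0, 0, -1], [0, 2, 0, -2, 0, 0, 0], [-1, 0, 2, 0, 0, -1, 0], [0, -1, 0, 2, -1, 0, 0], [0, 0, 0, -1, 2, -1, 0], [0, 0, -1, 0, -1, 2, 0], [-1, 0, 0, 0, 0, 0, 2]].
The roots have two lengths (squared-length ratio 2:1); the short ones are alpha_{1,3,4,5,6,7}. The associated Dynkin diagram is a chain of 7 nodes with a double edge at one end; the terminal node there is the unique long simple root (C_7), so the type is C_7 (the algebra sp(14)).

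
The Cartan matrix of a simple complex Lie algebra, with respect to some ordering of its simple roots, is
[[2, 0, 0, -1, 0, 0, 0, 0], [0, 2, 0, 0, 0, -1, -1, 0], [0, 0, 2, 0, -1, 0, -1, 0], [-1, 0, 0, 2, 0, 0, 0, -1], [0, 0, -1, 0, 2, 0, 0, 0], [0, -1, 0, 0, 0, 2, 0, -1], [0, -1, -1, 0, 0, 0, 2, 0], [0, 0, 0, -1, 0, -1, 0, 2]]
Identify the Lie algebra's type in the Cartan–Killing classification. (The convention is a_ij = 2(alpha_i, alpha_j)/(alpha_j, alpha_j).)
The matrix has rank 8 with 2's on the diagonal. Reading the off-diagonal entries as Dynkin edges (a single edge where a_ij = a_ji = -1; a double or triple edge where a_ij * a_ji = 2 or 3), the diagram is a chain of 8 nodes with single edges (A_8). One simple-root ordering that puts it in standard form is (alpha_1, alpha_4, alpha_8, alpha_6, alpha_2, alpha_7, alpha_3, alpha_5). So the algebra is type A_8, i.e. sl(9).

type A_8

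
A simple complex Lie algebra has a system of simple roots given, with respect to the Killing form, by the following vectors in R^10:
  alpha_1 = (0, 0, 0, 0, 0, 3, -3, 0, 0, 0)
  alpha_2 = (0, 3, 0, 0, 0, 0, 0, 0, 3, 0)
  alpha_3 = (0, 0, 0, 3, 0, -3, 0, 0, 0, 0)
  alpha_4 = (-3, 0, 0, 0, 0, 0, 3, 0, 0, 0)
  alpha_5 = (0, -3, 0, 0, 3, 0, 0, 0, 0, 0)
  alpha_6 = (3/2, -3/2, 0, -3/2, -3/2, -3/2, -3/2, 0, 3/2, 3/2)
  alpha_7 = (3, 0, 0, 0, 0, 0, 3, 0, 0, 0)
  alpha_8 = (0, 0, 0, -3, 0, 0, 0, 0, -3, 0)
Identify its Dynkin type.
type E_8

Compute the Cartan integers a_ij = 2(alpha_i, alpha_j)/(alpha_j, alpha_j); the resulting 8x8 Cartan matrix is
[[2, 0, -1, -1, 0, 0, -1, 0], [0, 2, 0, 0, -1, 0, 0, -1], [-1, 0, 2, 0, 0, 0, 0, -1], [-1, 0, 0, 2, 0, -1, 0, 0], [0, -1, 0, 0, 2, 0, 0, 0], [0, 0, 0, -1, 0, 2, 0, 0], [-1, 0, 0, 0, 0, 0, 2, 0], [0, -1, -1, 0, 0, 0, 0, 2]].
All simple roots have the same length, so the diagram is simply laced. The associated Dynkin diagram is a chain of 7 nodes with one extra node attached to the third node from one end (E_8), so the type is E_8.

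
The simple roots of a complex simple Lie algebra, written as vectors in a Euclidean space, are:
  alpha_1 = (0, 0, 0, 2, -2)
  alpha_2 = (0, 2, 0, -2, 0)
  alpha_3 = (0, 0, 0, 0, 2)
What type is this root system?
B_3

Compute the Cartan integers a_ij = 2(alpha_i, alpha_j)/(alpha_j, alpha_j); the resulting 3x3 Cartan matrix is
[[2, -1, -2], [-1, 2, 0], [-1, 0, 2]].
The roots have two lengths (squared-length ratio 2:1); the short ones are alpha_{3}. The associated Dynkin diagram is a chain of 3 nodes with a double edge at one end; the terminal node there is the unique short simple root (B_3), so the type is B_3 (the algebra so(7)).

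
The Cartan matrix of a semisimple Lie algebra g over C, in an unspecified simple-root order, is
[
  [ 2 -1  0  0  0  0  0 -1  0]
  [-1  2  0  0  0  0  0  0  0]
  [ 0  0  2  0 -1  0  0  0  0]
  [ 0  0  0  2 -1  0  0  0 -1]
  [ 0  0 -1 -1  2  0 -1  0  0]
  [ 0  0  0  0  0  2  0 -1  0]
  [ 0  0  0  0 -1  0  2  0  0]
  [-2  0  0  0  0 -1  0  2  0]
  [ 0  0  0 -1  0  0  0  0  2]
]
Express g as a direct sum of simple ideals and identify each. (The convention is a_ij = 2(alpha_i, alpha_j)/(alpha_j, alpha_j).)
D_5 ⊕ F_4

The diagram associated to this matrix has two connected components: the simple roots {alpha_3, alpha_4, alpha_5, alpha_7, alpha_9} form a chain of 3 nodes with a fork of two nodes at one end (D_5), and {alpha_1, alpha_2, alpha_6, alpha_8} form a chain of 4 nodes with a double edge between the middle two (F_4). A semisimple Lie algebra decomposes uniquely as the direct sum of simple ideals, one per connected component of its Dynkin diagram, so g ≅ D_5 ⊕ F_4 (dimension 45 + 52 = 97).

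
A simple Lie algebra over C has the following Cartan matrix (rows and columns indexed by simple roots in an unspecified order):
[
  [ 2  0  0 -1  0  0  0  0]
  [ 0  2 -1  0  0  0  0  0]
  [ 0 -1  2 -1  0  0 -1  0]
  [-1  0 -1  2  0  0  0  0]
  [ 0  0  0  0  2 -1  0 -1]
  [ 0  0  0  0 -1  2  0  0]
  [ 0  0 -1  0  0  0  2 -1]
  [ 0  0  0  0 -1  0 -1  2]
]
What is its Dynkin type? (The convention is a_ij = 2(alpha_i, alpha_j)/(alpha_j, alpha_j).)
type E_8

The matrix has rank 8 with 2's on the diagonal. Reading the off-diagonal entries as Dynkin edges (a single edge where a_ij = a_ji = -1; a double or triple edge where a_ij * a_ji = 2 or 3), the diagram is a chain of 7 nodes with one extra node attached to the third node from one end (E_8). One simple-root ordering that puts it in standard form is (alpha_1, alpha_2, alpha_4, alpha_3, alpha_7, alpha_8, alpha_5, alpha_6). So the algebra is type E_8.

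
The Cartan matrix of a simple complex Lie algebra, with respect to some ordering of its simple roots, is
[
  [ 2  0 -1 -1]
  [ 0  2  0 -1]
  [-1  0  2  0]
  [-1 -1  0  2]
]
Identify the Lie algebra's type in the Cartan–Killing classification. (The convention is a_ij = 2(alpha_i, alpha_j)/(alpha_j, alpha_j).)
The matrix has rank 4 with 2's on the diagonal. Reading the off-diagonal entries as Dynkin edges (a single edge where a_ij = a_ji = -1; a double or triple edge where a_ij * a_ji = 2 or 3), the diagram is a chain of 4 nodes with single edges (A_4). One simple-root ordering that puts it in standard form is (alpha_2, alpha_4, alpha_1, alpha_3). So the algebra is type A_4, i.e. sl(5).

type A_4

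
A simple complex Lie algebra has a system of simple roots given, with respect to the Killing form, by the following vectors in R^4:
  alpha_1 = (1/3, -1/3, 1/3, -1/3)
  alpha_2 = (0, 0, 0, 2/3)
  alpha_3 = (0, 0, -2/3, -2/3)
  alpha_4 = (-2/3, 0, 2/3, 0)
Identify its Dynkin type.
Compute the Cartan integers a_ij = 2(alpha_i, alpha_j)/(alpha_j, alpha_j); the resulting 4x4 Cartan matrix is
[[2, -1, 0, 0], [-1, 2, -1, 0], [0, -2, 2, -1], [0, 0, -1, 2]].
The roots have two lengths (squared-length ratio 2:1); the short ones are alpha_{1,2}. The associated Dynkin diagram is a chain of 4 nodes with a double edge between the middle two (F_4), so the type is F_4.

F_4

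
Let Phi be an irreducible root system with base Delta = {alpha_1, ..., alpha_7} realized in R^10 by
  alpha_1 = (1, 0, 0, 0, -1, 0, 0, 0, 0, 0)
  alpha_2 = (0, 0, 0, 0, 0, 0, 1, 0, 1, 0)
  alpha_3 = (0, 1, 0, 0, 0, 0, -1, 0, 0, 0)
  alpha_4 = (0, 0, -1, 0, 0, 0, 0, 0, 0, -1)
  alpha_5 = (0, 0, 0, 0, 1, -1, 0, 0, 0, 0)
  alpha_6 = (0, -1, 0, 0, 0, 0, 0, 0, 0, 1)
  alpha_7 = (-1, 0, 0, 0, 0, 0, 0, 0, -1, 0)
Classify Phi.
Compute the Cartan integers a_ij = 2(alpha_i, alpha_j)/(alpha_j, alpha_j); the resulting 7x7 Cartan matrix is
[[2, 0, 0, 0, -1, 0, -1], [0, 2, -1, 0, 0, 0, -1], [0, -1, 2, 0, 0, -1, 0], [0, 0, 0, 2, 0, -1, 0], [-1, 0, 0, 0, 2, 0, 0], [0, 0, -1, -1, 0, 2, 0], [-1, -1, 0, 0, 0, 0, 2]].
All simple roots have the same length, so the diagram is simply laced. The associated Dynkin diagram is a chain of 7 nodes with single edges (A_7), so the type is A_7 (the algebra sl(8)).

A_7 (sl(8))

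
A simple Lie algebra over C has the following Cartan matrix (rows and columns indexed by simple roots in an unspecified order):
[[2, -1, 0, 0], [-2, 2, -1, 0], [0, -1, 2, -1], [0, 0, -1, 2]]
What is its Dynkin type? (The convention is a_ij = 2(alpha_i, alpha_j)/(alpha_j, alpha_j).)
The matrix has rank 4 with 2's on the diagonal. Reading the off-diagonal entries as Dynkin edges (a single edge where a_ij = a_ji = -1; a double or triple edge where a_ij * a_ji = 2 or 3), the diagram is a chain of 4 nodes with a double edge at one end; the terminal node there is the unique short simple root (B_4). One simple-root ordering that puts it in standard form is (alpha_4, alpha_3, alpha_2, alpha_1). So the algebra is type B_4, i.e. so(9).

type B_4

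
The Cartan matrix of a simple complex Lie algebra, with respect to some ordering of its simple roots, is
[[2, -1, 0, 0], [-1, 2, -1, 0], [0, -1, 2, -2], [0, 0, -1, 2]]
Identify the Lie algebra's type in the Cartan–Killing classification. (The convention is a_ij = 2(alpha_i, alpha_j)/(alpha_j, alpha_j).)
B_4

The matrix has rank 4 with 2's on the diagonal. Reading the off-diagonal entries as Dynkin edges (a single edge where a_ij = a_ji = -1; a double or triple edge where a_ij * a_ji = 2 or 3), the diagram is a chain of 4 nodes with a double edge at one end; the terminal node there is the unique short simple root (B_4). One simple-root ordering that puts it in standard form is (alpha_1, alpha_2, alpha_3, alpha_4). So the algebra is type B_4, i.e. so(9).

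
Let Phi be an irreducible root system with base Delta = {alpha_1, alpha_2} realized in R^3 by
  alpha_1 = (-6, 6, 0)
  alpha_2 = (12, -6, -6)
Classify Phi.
type G_2

Compute the Cartan integers a_ij = 2(alpha_i, alpha_j)/(alpha_j, alpha_j); the resulting 2x2 Cartan matrix is
[[2, -1], [-3, 2]].
The roots have two lengths (squared-length ratio 3:1); the short ones are alpha_{1}. The associated Dynkin diagram is two nodes joined by a triple edge (G_2), so the type is G_2.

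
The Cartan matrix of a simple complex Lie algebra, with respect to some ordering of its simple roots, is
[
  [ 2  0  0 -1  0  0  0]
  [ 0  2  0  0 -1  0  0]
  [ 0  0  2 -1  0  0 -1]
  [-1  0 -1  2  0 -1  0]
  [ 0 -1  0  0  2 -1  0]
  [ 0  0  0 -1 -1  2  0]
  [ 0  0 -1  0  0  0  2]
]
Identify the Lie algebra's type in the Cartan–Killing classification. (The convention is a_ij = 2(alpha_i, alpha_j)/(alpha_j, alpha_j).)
The matrix has rank 7 with 2's on the diagonal. Reading the off-diagonal entries as Dynkin edges (a single edge where a_ij = a_ji = -1; a double or triple edge where a_ij * a_ji = 2 or 3), the diagram is a chain of 6 nodes with one extra node attached to the third node from one end (E_7). One simple-root ordering that puts it in standard form is (alpha_7, alpha_1, alpha_3, alpha_4, alpha_6, alpha_5, alpha_2). So the algebra is type E_7.

type E_7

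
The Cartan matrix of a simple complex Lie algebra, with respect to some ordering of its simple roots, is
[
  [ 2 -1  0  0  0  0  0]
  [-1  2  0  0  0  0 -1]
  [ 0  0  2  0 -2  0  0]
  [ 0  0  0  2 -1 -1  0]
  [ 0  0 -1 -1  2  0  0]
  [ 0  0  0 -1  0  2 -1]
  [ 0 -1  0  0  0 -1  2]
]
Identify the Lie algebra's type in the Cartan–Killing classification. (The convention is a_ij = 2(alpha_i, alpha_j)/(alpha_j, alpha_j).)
The matrix has rank 7 with 2's on the diagonal. Reading the off-diagonal entries as Dynkin edges (a single edge where a_ij = a_ji = -1; a double or triple edge where a_ij * a_ji = 2 or 3), the diagram is a chain of 7 nodes with a double edge at one end; the terminal node there is the unique long simple root (C_7). One simple-root ordering that puts it in standard form is (alpha_1, alpha_2, alpha_7, alpha_6, alpha_4, alpha_5, alpha_3). So the algebra is type C_7, i.e. sp(14).

C7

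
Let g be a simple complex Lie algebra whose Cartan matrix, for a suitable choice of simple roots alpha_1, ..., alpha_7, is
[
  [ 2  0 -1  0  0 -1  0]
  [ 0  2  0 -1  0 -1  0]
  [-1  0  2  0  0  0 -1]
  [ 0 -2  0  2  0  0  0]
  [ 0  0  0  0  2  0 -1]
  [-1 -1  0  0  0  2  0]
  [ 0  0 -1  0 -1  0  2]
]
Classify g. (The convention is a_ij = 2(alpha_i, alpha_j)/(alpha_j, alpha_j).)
C7

The matrix has rank 7 with 2's on the diagonal. Reading the off-diagonal entries as Dynkin edges (a single edge where a_ij = a_ji = -1; a double or triple edge where a_ij * a_ji = 2 or 3), the diagram is a chain of 7 nodes with a double edge at one end; the terminal node there is the unique long simple root (C_7). One simple-root ordering that puts it in standard form is (alpha_5, alpha_7, alpha_3, alpha_1, alpha_6, alpha_2, alpha_4). So the algebra is type C_7, i.e. sp(14).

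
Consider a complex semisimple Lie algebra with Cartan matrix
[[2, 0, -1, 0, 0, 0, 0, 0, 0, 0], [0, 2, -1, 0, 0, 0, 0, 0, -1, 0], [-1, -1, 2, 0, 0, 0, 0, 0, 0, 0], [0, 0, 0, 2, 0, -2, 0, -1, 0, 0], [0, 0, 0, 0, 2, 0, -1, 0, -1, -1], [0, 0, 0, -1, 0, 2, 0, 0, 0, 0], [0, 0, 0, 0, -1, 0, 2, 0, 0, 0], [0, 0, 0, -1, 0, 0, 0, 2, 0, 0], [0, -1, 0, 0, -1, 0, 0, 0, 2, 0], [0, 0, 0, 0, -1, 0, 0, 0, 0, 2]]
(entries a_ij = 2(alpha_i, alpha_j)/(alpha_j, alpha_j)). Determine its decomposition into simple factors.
B_3 (so(7)) ⊕ D_7 (so(14))

The diagram associated to this matrix has two connected components: the simple roots {alpha_4, alpha_6, alpha_8} form a chain of 3 nodes with a double edge at one end; the terminal node there is the unique short simple root (B_3), and {alpha_1, alpha_2, alpha_3, alpha_5, alpha_7, alpha_9, alpha_10} form a chain of 5 nodes with a fork of two nodes at one end (D_7). A semisimple Lie algebra decomposes uniquely as the direct sum of simple ideals, one per connected component of its Dynkin diagram, so g ≅ B_3 ⊕ D_7 (dimension 21 + 91 = 112).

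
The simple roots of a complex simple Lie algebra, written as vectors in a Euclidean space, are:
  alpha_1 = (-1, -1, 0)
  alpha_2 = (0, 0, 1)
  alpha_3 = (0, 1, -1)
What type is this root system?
type B_3

Compute the Cartan integers a_ij = 2(alpha_i, alpha_j)/(alpha_j, alpha_j); the resulting 3x3 Cartan matrix is
[[2, 0, -1], [0, 2, -1], [-1, -2, 2]].
The roots have two lengths (squared-length ratio 2:1); the short ones are alpha_{2}. The associated Dynkin diagram is a chain of 3 nodes with a double edge at one end; the terminal node there is the unique short simple root (B_3), so the type is B_3 (the algebra so(7)).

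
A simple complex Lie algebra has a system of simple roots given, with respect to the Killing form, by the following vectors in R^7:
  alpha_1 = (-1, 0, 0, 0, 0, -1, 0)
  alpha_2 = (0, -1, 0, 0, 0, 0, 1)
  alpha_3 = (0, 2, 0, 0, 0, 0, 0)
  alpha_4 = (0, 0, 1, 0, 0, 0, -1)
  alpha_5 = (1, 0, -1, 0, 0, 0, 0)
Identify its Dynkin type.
C_5 (sp(10))

Compute the Cartan integers a_ij = 2(alpha_i, alpha_j)/(alpha_j, alpha_j); the resulting 5x5 Cartan matrix is
[[2, 0, 0, 0, -1], [0, 2, -1, -1, 0], [0, -2, 2, 0, 0], [0, -1, 0, 2, -1], [-1, 0, 0, -1, 2]].
The roots have two lengths (squared-length ratio 2:1); the short ones are alpha_{1,2,4,5}. The associated Dynkin diagram is a chain of 5 nodes with a double edge at one end; the terminal node there is the unique long simple root (C_5), so the type is C_5 (the algebra sp(10)).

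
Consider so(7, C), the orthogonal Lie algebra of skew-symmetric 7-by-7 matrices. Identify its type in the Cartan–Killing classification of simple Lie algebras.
This is so(7) with 7 odd, which has dimension 7(7-1)/2 = 21 and rank (7-1)/2 = 3. In the classification of classical Lie algebras, the orthogonal algebra so(2n+1) in an odd number of variables has type B_n; here n = 3, so the Dynkin diagram is a chain of 3 nodes with a double edge at one end; the terminal node there is the unique short simple root (B_3). Hence the type is B_3.

B_3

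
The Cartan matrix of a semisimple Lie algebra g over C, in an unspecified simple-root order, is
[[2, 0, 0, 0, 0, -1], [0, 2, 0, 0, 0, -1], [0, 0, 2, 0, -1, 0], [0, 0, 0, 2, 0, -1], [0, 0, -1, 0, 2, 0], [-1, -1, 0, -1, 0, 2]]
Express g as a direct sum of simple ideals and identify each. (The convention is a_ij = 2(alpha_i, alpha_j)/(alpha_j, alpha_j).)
A_2 + D_4

The diagram associated to this matrix has two connected components: the simple roots {alpha_3, alpha_5} form a chain of 2 nodes with single edges (A_2), and {alpha_1, alpha_2, alpha_4, alpha_6} form a chain of 2 nodes with a fork of two nodes at one end (D_4). A semisimple Lie algebra decomposes uniquely as the direct sum of simple ideals, one per connected component of its Dynkin diagram, so g ≅ A_2 ⊕ D_4 (dimension 8 + 28 = 36).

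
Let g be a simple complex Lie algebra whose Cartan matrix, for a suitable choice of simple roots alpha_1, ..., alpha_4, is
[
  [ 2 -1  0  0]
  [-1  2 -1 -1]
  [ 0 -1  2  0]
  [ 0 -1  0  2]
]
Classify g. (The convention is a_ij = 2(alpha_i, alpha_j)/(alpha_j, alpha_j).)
D4

The matrix has rank 4 with 2's on the diagonal. Reading the off-diagonal entries as Dynkin edges (a single edge where a_ij = a_ji = -1; a double or triple edge where a_ij * a_ji = 2 or 3), the diagram is a chain of 2 nodes with a fork of two nodes at one end (D_4). One simple-root ordering that puts it in standard form is (alpha_4, alpha_2, alpha_3, alpha_1). So the algebra is type D_4, i.e. so(8).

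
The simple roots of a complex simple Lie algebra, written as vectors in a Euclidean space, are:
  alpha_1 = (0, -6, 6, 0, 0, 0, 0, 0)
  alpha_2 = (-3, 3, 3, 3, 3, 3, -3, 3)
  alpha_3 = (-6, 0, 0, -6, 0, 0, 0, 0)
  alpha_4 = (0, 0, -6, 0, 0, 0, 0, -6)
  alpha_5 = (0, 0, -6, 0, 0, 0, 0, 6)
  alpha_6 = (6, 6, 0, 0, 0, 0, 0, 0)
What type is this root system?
Compute the Cartan integers a_ij = 2(alpha_i, alpha_j)/(alpha_j, alpha_j); the resulting 6x6 Cartan matrix is
[[2, 0, 0, -1, -1, -1], [0, 2, 0, -1, 0, 0], [0, 0, 2, 0, 0, -1], [-1, -1, 0, 2, 0, 0], [-1, 0, 0, 0, 2, 0], [-1, 0, -1, 0, 0, 2]].
All simple roots have the same length, so the diagram is simply laced. The associated Dynkin diagram is a chain of 5 nodes with one extra node attached to the third node from one end (E_6), so the type is E_6.

E_6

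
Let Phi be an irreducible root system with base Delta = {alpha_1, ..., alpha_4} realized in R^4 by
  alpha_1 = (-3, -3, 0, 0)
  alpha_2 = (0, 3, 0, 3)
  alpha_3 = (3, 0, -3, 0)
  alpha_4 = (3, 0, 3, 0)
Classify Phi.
D_4 (so(8))

Compute the Cartan integers a_ij = 2(alpha_i, alpha_j)/(alpha_j, alpha_j); the resulting 4x4 Cartan matrix is
[[2, -1, -1, -1], [-1, 2, 0, 0], [-1, 0, 2, 0], [-1, 0, 0, 2]].
All simple roots have the same length, so the diagram is simply laced. The associated Dynkin diagram is a chain of 2 nodes with a fork of two nodes at one end (D_4), so the type is D_4 (the algebra so(8)).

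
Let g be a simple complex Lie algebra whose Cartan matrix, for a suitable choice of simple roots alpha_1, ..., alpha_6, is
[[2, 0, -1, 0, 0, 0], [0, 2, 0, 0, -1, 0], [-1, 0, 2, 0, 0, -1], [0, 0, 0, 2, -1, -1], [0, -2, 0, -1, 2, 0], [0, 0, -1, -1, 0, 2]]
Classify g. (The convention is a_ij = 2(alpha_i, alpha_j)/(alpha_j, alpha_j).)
B_6 (so(13))

The matrix has rank 6 with 2's on the diagonal. Reading the off-diagonal entries as Dynkin edges (a single edge where a_ij = a_ji = -1; a double or triple edge where a_ij * a_ji = 2 or 3), the diagram is a chain of 6 nodes with a double edge at one end; the terminal node there is the unique short simple root (B_6). One simple-root ordering that puts it in standard form is (alpha_1, alpha_3, alpha_6, alpha_4, alpha_5, alpha_2). So the algebra is type B_6, i.e. so(13).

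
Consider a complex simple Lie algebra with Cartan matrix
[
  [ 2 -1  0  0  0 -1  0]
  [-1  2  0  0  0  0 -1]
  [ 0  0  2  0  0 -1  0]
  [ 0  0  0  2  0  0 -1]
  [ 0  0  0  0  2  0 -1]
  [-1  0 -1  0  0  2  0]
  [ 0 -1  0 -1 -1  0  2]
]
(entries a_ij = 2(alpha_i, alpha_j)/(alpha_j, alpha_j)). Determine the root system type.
D7

The matrix has rank 7 with 2's on the diagonal. Reading the off-diagonal entries as Dynkin edges (a single edge where a_ij = a_ji = -1; a double or triple edge where a_ij * a_ji = 2 or 3), the diagram is a chain of 5 nodes with a fork of two nodes at one end (D_7). One simple-root ordering that puts it in standard form is (alpha_3, alpha_6, alpha_1, alpha_2, alpha_7, alpha_5, alpha_4). So the algebra is type D_7, i.e. so(14).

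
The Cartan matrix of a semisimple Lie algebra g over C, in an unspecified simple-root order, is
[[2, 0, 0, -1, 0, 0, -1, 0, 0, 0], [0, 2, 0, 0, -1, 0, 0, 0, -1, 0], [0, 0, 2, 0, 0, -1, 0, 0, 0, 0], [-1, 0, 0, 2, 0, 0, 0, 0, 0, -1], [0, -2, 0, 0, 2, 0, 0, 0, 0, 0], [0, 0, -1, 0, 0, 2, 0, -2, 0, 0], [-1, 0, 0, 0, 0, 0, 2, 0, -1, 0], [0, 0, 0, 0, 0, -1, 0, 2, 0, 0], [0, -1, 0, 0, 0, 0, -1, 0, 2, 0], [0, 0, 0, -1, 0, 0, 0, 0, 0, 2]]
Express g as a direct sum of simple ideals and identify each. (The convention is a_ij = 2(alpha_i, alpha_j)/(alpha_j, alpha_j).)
B_3 (so(7)) ⊕ C_7 (sp(14))

The diagram associated to this matrix has two connected components: the simple roots {alpha_3, alpha_6, alpha_8} form a chain of 3 nodes with a double edge at one end; the terminal node there is the unique short simple root (B_3), and {alpha_1, alpha_2, alpha_4, alpha_5, alpha_7, alpha_9, alpha_10} form a chain of 7 nodes with a double edge at one end; the terminal node there is the unique long simple root (C_7). A semisimple Lie algebra decomposes uniquely as the direct sum of simple ideals, one per connected component of its Dynkin diagram, so g ≅ B_3 ⊕ C_7 (dimension 21 + 105 = 126).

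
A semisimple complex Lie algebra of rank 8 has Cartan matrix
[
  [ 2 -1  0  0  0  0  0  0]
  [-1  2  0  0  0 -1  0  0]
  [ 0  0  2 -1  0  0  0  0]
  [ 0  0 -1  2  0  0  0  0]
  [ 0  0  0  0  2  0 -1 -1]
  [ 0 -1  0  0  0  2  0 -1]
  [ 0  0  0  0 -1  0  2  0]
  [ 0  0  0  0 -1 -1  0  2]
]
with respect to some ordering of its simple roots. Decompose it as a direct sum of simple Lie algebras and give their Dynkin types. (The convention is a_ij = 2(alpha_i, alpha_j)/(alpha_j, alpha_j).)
type A_2 ⊕ type A_6

The diagram associated to this matrix has two connected components: the simple roots {alpha_3, alpha_4} form a chain of 2 nodes with single edges (A_2), and {alpha_1, alpha_2, alpha_5, alpha_6, alpha_7, alpha_8} form a chain of 6 nodes with single edges (A_6). A semisimple Lie algebra decomposes uniquely as the direct sum of simple ideals, one per connected component of its Dynkin diagram, so g ≅ A_2 ⊕ A_6 (dimension 8 + 48 = 56).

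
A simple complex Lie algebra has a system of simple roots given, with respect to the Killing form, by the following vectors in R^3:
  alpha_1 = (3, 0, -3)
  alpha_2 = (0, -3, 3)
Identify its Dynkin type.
A2

Compute the Cartan integers a_ij = 2(alpha_i, alpha_j)/(alpha_j, alpha_j); the resulting 2x2 Cartan matrix is
[[2, -1], [-1, 2]].
All simple roots have the same length, so the diagram is simply laced. The associated Dynkin diagram is a chain of 2 nodes with single edges (A_2), so the type is A_2 (the algebra sl(3)).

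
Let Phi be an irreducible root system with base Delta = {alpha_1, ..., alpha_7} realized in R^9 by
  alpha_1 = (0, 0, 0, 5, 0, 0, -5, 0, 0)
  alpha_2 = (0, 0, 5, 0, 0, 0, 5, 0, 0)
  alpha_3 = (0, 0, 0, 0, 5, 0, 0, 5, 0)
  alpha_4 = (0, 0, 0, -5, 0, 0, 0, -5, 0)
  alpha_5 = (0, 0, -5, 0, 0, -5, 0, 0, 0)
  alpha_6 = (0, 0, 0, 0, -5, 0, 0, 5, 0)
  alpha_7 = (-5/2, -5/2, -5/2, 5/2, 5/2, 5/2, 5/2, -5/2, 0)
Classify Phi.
type E_7

Compute the Cartan integers a_ij = 2(alpha_i, alpha_j)/(alpha_j, alpha_j); the resulting 7x7 Cartan matrix is
[[2, -1, 0, -1, 0, 0, 0], [-1, 2, 0, 0, -1, 0, 0], [0, 0, 2, -1, 0, 0, 0], [-1, 0, -1, 2, 0, -1, 0], [0, -1, 0, 0, 2, 0, 0], [0, 0, 0, -1, 0, 2, -1], [0, 0, 0, 0, 0, -1, 2]].
All simple roots have the same length, so the diagram is simply laced. The associated Dynkin diagram is a chain of 6 nodes with one extra node attached to the third node from one end (E_7), so the type is E_7.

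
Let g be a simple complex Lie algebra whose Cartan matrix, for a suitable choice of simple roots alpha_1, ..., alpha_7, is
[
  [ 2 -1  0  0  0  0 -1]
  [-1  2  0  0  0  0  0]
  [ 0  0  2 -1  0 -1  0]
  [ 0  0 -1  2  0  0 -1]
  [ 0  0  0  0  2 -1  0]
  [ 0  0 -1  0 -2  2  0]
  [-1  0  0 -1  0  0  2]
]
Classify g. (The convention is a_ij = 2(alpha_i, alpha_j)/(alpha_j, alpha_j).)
B_7 (so(15))

The matrix has rank 7 with 2's on the diagonal. Reading the off-diagonal entries as Dynkin edges (a single edge where a_ij = a_ji = -1; a double or triple edge where a_ij * a_ji = 2 or 3), the diagram is a chain of 7 nodes with a double edge at one end; the terminal node there is the unique short simple root (B_7). One simple-root ordering that puts it in standard form is (alpha_2, alpha_1, alpha_7, alpha_4, alpha_3, alpha_6, alpha_5). So the algebra is type B_7, i.e. so(15).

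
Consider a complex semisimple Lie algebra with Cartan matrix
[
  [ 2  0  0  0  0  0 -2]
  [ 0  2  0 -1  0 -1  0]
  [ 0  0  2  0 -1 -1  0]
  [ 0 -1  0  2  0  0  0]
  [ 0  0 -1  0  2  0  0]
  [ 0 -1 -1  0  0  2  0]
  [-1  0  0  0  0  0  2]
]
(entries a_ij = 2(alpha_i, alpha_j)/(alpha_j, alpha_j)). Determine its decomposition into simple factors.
The diagram associated to this matrix has two connected components: the simple roots {alpha_2, alpha_3, alpha_4, alpha_5, alpha_6} form a chain of 5 nodes with single edges (A_5), and {alpha_1, alpha_7} form a chain of 2 nodes with a double edge at one end; the terminal node there is the unique short simple root (B_2). A semisimple Lie algebra decomposes uniquely as the direct sum of simple ideals, one per connected component of its Dynkin diagram, so g ≅ A_5 ⊕ B_2 (dimension 35 + 10 = 45).

A_5 (sl(6)) + B_2 (so(5))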